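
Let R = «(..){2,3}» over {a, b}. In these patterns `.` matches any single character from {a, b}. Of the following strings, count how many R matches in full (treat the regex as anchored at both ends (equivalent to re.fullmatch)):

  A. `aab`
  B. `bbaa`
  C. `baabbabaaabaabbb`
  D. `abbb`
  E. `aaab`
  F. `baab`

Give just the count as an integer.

A. `aab` → no match
B. `bbaa` → match
C → no match
D. `abbb` → match
E. `aaab` → match
F. `baab` → match
Total matched: 4

4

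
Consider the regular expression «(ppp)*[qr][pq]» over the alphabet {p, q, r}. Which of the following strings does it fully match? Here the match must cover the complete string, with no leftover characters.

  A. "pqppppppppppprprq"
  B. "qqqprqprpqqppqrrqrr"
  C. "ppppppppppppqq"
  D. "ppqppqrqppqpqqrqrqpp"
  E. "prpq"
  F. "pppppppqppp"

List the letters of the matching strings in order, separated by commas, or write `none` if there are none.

A → no match
B → no match
C → match
D → no match
E → no match
F → no match

C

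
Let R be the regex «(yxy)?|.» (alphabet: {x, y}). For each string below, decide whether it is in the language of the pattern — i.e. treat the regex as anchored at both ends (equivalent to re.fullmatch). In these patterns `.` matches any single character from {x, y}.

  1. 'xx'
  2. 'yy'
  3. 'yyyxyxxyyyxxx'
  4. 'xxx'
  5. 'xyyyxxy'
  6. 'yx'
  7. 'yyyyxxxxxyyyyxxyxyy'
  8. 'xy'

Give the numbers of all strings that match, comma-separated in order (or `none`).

none

1. 'xx' → no match
2. 'yy' → no match
3 → no match
4. 'xxx' → no match
5. 'xyyyxxy' → no match
6. 'yx' → no match
7 → no match
8. 'xy' → no match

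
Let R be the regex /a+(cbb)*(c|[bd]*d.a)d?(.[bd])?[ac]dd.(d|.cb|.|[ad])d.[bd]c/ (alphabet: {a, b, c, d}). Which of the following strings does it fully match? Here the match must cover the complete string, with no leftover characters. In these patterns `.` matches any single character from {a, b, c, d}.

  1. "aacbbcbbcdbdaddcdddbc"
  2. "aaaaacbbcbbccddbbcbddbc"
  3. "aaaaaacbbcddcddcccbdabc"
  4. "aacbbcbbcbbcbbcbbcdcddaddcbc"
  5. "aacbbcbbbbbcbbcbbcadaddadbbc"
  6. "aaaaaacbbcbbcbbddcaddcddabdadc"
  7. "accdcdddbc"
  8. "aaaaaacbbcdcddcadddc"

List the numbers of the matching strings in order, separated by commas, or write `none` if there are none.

1 → match
2 → match
3 → match
4 → match
5 → no match
6 → match
7 → no match
8 → match

1, 2, 3, 4, 6, 8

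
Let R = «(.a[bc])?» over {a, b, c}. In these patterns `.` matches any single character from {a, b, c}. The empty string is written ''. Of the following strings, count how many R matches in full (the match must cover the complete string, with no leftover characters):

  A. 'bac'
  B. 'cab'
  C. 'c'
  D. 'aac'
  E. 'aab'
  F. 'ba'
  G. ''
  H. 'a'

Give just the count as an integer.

5

A → match
B → match
C → no match
D → match
E → match
F → no match
G → match
H → no match
Total matched: 5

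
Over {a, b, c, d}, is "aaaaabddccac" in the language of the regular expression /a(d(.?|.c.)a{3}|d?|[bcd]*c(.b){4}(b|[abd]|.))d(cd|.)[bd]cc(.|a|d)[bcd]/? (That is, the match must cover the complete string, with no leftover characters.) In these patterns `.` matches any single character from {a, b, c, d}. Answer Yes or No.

No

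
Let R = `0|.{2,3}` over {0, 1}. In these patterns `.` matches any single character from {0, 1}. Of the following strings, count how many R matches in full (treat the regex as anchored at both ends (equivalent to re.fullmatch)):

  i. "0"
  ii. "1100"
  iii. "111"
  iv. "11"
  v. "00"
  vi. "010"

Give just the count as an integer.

i → match
ii → no match
iii → match
iv → match
v → match
vi → match
Total matched: 5

5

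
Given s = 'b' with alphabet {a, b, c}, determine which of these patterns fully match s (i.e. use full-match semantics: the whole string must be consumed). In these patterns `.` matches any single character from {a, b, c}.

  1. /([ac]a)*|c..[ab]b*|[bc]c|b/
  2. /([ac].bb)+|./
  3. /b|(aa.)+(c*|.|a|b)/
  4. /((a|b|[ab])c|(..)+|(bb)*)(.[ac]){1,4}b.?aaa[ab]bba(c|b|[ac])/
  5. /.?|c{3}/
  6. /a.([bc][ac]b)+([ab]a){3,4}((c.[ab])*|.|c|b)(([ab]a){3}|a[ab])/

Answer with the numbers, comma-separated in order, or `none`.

1, 2, 3, 5

1 → match
2 → match
3 → match
4 → no match
5 → match
6 → no match — must start with 'a'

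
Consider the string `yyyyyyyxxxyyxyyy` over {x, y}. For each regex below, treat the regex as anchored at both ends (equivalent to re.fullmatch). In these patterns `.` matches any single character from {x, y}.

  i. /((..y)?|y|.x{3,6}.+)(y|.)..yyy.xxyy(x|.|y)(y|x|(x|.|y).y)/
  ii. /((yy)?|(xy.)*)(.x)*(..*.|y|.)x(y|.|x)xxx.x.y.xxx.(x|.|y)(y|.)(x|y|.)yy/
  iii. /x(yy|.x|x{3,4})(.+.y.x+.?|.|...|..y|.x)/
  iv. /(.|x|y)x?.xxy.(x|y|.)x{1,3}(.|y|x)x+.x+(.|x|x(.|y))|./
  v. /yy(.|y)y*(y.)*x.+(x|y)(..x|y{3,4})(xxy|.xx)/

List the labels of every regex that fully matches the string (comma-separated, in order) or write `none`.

i → match
ii → no match
iii → no match — must start with `x`
iv → no match
v → no match

i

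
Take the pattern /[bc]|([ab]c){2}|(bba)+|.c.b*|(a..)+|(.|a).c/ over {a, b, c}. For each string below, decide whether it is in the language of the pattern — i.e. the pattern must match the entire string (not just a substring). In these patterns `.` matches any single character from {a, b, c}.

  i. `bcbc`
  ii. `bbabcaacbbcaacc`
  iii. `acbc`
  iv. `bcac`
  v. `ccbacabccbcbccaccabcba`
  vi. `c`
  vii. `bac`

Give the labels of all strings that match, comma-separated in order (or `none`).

i → match
ii → no match
iii → match
iv → match
v → no match
vi → match
vii → match

i, iii, iv, vi, vii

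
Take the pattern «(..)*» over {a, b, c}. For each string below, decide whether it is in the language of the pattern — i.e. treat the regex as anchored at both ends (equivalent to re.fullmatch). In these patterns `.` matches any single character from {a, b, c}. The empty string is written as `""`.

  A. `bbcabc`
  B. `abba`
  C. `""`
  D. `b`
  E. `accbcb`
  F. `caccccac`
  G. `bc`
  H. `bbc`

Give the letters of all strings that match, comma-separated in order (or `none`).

A, B, C, E, F, G

A → match
B → match
C → match
D → no match
E → match
F → match
G → match
H → no match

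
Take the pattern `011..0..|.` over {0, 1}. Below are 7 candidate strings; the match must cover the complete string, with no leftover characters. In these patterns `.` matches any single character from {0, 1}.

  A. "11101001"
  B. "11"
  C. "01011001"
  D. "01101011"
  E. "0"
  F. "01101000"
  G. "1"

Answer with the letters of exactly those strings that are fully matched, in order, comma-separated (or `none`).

A → no match
B → no match
C → no match
D → match
E → match
F → match
G → match

D, E, F, G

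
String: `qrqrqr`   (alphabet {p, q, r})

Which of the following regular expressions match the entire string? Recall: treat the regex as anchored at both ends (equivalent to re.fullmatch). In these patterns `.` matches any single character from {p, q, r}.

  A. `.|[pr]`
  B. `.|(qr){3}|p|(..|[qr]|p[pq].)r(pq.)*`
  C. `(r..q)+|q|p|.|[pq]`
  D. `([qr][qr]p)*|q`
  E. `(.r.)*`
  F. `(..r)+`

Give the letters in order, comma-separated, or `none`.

A → no match
B → match
C → no match
D → no match
E → no match
F → no match

B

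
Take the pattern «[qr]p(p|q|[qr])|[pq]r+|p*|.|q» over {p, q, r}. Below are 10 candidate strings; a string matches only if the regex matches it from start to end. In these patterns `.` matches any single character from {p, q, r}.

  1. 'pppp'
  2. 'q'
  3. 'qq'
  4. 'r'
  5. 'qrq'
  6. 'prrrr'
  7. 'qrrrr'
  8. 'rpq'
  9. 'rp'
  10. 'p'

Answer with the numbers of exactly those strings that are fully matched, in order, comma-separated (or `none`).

1 → match
2 → match
3 → no match
4 → match
5 → no match
6 → match
7 → match
8 → match
9 → no match
10 → match

1, 2, 4, 6, 7, 8, 10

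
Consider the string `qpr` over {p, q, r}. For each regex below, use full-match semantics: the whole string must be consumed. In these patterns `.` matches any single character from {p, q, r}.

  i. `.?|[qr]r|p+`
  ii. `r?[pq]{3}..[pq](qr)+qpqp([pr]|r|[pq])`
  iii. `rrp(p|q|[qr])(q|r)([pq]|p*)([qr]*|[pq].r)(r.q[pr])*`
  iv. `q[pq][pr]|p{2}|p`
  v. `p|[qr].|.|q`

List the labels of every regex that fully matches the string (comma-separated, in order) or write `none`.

iv

i → no match
ii → no match
iii → no match — must start with `rrp`
iv → match
v → no match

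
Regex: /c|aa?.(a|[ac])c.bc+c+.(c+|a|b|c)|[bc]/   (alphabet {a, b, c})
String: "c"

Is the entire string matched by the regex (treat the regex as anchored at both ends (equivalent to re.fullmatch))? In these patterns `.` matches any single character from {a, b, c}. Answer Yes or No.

Yes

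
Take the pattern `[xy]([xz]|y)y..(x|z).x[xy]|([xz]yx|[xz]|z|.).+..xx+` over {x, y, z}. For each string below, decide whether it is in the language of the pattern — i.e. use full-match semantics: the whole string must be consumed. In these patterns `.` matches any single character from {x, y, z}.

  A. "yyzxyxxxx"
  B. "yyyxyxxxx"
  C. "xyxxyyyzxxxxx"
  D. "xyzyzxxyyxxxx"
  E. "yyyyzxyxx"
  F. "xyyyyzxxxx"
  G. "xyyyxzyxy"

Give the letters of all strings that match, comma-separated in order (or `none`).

A, B, C, D, E, F, G

A → match
B → match
C → match
D → match
E → match
F → match
G → match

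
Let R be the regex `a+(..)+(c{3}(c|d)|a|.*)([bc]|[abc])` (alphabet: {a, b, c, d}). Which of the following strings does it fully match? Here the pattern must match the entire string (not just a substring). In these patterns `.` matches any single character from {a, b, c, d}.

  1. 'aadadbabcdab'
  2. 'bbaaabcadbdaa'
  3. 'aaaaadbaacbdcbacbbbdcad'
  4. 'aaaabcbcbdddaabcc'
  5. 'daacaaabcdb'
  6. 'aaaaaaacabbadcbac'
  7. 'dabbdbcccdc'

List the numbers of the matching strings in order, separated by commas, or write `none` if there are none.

1, 4, 6

1. 'aadadbabcdab' → match
2 → no match — must start with 'a'
3 → no match
4 → match
5. 'daacaaabcdb' → no match — must start with 'a'
6 → match
7. 'dabbdbcccdc' → no match — must start with 'a'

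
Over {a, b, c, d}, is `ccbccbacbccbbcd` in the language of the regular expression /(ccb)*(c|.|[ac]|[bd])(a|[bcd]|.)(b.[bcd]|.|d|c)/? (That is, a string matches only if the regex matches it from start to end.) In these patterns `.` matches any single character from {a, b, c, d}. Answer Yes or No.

No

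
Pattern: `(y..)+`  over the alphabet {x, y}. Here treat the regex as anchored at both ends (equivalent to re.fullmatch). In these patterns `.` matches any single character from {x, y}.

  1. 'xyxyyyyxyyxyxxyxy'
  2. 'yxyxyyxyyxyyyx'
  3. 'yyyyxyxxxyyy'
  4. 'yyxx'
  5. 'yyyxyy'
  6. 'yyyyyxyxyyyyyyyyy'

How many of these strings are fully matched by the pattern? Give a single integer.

1 → no match — must start with 'y'
2 → no match
3 → no match
4 → no match
5 → no match
6 → no match
Total matched: 0

0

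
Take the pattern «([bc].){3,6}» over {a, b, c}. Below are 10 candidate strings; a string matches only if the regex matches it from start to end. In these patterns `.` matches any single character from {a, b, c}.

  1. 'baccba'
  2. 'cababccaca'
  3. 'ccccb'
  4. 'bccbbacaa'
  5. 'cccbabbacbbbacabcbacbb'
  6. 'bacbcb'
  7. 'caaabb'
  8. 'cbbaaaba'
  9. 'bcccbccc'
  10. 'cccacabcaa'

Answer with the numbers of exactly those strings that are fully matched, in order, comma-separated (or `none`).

1, 2, 6, 9

1 → match
2 → match
3 → no match
4 → no match
5 → no match
6 → match
7 → no match
8 → no match
9 → match
10 → no match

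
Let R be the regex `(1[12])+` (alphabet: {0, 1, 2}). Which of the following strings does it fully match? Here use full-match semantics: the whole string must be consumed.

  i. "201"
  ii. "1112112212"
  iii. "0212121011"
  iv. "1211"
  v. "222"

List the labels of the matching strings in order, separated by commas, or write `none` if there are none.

iv

i → no match — must start with "1"
ii → no match
iii → no match — must start with "1"
iv → match
v → no match — must start with "1"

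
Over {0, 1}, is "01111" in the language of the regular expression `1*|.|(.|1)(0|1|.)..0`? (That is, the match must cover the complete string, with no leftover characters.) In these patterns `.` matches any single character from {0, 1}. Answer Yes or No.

No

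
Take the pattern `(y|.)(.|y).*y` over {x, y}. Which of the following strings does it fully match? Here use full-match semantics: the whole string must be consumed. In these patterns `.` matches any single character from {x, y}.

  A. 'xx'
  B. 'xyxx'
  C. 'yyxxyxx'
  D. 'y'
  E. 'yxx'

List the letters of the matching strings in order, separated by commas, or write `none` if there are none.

none

A → no match — must end with 'y'
B → no match — must end with 'y'
C → no match — must end with 'y'
D → no match
E → no match — must end with 'y'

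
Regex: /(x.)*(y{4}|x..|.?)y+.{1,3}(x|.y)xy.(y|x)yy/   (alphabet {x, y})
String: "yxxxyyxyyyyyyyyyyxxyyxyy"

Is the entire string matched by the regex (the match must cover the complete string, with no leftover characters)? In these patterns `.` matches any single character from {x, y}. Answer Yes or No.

No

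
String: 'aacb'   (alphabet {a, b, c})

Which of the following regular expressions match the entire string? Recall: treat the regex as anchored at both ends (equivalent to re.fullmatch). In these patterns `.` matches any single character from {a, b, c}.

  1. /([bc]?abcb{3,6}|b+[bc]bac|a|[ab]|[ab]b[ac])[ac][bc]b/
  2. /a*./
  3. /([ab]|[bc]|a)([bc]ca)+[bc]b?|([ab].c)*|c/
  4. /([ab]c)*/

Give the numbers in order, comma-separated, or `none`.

1 → match
2 → no match
3 → no match
4 → no match

1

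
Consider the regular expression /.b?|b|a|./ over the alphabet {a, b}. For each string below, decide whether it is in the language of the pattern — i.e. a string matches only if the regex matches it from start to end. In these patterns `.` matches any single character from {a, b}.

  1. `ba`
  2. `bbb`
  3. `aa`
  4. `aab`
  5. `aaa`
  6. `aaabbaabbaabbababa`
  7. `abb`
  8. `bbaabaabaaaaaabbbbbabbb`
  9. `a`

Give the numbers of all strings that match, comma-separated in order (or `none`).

1 → no match
2 → no match
3 → no match
4 → no match
5 → no match
6 → no match
7 → no match
8 → no match
9 → match

9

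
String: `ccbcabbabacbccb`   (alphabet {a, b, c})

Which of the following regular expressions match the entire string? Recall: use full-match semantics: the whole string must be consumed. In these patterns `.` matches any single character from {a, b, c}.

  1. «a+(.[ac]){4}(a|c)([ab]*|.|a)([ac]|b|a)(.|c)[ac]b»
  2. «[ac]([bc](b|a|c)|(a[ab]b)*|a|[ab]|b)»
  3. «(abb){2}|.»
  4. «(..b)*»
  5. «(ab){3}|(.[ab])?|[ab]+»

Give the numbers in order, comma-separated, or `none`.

4

1 → no match — must start with `a`
2 → no match
3 → no match
4 → match
5 → no match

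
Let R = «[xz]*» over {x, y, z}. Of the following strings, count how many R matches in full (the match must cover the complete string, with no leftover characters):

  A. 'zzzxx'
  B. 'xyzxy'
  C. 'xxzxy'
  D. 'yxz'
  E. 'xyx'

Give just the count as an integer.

A → match
B → no match
C → no match
D → no match
E → no match
Total matched: 1

1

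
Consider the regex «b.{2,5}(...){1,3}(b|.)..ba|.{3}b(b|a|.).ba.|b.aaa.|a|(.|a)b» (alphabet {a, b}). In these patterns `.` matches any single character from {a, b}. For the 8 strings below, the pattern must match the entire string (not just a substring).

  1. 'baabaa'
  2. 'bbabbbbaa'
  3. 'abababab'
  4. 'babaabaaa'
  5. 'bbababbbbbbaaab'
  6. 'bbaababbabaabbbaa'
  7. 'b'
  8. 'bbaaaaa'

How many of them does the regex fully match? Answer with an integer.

1

1. 'baabaa' → no match
2. 'bbabbbbaa' → match
3. 'abababab' → no match
4. 'babaabaaa' → no match
5 → no match
6 → no match
7. 'b' → no match
8. 'bbaaaaa' → no match
Total matched: 1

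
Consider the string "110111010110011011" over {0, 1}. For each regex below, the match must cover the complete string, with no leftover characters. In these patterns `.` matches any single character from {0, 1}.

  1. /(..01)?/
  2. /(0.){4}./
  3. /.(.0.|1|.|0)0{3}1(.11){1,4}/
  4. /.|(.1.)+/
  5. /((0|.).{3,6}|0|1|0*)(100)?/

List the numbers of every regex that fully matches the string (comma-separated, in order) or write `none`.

4

1 → no match
2 → no match — must start with "0"
3 → no match
4 → match
5 → no match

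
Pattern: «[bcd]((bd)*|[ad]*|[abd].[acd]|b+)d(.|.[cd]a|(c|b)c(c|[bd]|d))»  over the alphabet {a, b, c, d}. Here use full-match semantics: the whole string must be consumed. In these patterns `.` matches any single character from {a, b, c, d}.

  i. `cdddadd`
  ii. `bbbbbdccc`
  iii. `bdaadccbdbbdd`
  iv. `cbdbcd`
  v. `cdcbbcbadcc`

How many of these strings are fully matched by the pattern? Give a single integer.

i → match
ii → match
iii → no match
iv → match
v → no match
Total matched: 3

3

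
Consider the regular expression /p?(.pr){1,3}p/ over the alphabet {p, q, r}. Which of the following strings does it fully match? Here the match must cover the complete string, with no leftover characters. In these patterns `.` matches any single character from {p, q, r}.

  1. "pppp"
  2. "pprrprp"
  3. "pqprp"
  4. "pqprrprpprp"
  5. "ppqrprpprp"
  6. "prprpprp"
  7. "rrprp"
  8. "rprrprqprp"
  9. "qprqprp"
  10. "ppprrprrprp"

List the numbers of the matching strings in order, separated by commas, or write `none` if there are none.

1. "pppp" → no match — must end with "prp"
2. "pprrprp" → match
3. "pqprp" → match
4. "pqprrprpprp" → match
5. "ppqrprpprp" → no match
6. "prprpprp" → match
7. "rrprp" → no match
8. "rprrprqprp" → match
9. "qprqprp" → match
10. "ppprrprrprp" → match

2, 3, 4, 6, 8, 9, 10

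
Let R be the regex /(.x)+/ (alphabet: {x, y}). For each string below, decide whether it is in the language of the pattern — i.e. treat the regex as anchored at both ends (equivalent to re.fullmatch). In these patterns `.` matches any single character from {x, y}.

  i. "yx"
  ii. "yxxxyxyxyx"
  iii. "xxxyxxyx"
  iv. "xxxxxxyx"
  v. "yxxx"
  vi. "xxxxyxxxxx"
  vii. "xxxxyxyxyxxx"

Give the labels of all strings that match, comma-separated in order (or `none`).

i → match
ii → match
iii → no match
iv → match
v → match
vi → match
vii → match

i, ii, iv, v, vi, vii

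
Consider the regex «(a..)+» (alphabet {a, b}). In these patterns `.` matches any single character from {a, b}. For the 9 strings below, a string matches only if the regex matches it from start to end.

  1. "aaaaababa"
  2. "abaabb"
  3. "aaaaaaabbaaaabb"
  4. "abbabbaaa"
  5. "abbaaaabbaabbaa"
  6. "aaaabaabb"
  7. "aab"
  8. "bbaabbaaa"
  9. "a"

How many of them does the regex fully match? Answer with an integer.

6

1. "aaaaababa" → match
2. "abaabb" → match
3 → match
4. "abbabbaaa" → match
5 → no match
6. "aaaabaabb" → match
7. "aab" → match
8. "bbaabbaaa" → no match — must start with "a"
9. "a" → no match
Total matched: 6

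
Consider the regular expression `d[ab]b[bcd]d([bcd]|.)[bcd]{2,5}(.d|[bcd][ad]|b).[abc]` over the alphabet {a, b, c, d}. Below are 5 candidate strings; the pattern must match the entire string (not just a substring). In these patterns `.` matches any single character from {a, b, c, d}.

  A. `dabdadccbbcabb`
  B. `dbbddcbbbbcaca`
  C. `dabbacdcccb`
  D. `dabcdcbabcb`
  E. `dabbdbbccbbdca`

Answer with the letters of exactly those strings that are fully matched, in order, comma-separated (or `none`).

A → no match
B → match
C → no match
D → no match
E → match

B, E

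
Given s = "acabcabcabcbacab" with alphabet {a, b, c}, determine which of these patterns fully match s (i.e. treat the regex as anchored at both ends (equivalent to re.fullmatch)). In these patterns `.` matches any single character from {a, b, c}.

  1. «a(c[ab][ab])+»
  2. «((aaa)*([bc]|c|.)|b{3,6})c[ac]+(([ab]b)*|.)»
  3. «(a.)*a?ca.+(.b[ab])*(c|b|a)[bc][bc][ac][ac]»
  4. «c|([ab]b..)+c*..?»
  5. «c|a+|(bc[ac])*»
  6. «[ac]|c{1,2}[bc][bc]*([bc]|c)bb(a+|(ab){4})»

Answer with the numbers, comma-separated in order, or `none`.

1 → match
2 → no match
3 → no match
4 → no match
5 → no match
6 → no match

1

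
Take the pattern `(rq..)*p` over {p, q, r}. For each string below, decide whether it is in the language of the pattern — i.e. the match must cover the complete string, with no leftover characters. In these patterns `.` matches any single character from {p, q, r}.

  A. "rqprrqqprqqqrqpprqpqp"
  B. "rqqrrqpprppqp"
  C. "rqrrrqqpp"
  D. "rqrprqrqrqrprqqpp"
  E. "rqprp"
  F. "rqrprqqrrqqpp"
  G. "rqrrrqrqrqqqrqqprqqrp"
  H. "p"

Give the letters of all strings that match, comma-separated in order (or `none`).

A → match
B → no match
C → match
D → match
E → match
F → match
G → match
H → match

A, C, D, E, F, G, H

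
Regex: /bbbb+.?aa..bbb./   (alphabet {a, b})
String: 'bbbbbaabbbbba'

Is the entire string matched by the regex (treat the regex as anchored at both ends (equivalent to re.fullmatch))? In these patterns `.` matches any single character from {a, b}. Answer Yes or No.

Yes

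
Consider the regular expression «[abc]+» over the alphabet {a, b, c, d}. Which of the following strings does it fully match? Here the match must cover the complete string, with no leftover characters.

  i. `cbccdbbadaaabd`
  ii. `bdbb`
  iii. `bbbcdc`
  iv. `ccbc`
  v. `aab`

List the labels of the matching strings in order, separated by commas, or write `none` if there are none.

i → no match
ii → no match
iii → no match
iv → match
v → match

iv, v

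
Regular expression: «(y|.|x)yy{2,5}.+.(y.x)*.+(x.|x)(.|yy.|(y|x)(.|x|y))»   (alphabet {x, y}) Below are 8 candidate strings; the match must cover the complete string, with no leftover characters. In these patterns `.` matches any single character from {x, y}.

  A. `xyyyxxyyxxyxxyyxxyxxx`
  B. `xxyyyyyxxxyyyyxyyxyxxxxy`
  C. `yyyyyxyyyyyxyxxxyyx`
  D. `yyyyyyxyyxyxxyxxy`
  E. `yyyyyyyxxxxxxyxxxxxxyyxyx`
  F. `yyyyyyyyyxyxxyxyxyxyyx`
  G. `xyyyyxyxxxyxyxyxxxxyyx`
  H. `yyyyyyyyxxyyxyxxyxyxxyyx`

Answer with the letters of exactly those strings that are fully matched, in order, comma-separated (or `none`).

A, C, D, E, F, G, H

A → match
B → no match
C → match
D → match
E → match
F → match
G → match
H → match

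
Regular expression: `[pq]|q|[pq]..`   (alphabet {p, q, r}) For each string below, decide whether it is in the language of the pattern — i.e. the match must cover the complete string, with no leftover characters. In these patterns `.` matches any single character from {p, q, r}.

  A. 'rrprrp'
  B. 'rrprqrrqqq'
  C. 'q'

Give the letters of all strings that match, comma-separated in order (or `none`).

A. 'rrprrp' → no match
B. 'rrprqrrqqq' → no match
C. 'q' → match

C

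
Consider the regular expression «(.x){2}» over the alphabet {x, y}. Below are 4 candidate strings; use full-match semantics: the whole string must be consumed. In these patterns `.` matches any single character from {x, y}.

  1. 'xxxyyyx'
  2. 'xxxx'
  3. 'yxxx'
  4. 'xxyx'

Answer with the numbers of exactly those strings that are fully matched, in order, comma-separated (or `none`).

2, 3, 4

1 → no match
2 → match
3 → match
4 → match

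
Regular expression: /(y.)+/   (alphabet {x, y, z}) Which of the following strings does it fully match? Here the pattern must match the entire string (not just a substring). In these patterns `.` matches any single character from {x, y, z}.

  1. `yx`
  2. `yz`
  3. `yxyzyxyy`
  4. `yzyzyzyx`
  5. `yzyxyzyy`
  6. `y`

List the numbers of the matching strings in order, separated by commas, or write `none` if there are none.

1. `yx` → match
2. `yz` → match
3. `yxyzyxyy` → match
4. `yzyzyzyx` → match
5. `yzyxyzyy` → match
6. `y` → no match

1, 2, 3, 4, 5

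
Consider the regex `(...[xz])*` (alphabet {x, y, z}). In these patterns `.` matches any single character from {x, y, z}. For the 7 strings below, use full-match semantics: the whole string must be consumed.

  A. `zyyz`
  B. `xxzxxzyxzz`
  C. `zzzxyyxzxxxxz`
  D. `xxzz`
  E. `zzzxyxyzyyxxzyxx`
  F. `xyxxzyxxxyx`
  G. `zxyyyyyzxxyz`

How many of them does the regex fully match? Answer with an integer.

3

A → match
B → no match
C → no match
D → match
E → match
F → no match
G → no match
Total matched: 3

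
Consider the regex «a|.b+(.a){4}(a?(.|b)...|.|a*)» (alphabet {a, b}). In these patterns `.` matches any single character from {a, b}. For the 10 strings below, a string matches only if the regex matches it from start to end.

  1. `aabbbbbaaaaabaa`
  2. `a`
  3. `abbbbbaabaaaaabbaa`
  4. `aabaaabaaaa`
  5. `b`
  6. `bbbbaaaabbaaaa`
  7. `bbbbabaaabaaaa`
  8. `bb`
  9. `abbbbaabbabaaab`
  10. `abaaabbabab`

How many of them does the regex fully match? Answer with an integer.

3

1 → no match
2. `a` → match
3 → match
4. `aabaaabaaaa` → no match
5. `b` → no match
6 → no match
7 → match
8. `bb` → no match
9 → no match
10. `abaaabbabab` → no match
Total matched: 3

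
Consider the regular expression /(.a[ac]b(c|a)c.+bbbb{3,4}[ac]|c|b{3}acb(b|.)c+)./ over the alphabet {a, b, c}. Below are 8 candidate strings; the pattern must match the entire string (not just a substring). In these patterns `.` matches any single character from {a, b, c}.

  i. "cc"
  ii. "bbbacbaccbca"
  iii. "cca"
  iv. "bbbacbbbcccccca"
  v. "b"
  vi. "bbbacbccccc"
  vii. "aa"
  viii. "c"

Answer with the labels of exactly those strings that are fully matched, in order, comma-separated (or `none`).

i → match
ii → no match
iii → no match
iv → no match
v → no match
vi → match
vii → no match
viii → no match

i, vi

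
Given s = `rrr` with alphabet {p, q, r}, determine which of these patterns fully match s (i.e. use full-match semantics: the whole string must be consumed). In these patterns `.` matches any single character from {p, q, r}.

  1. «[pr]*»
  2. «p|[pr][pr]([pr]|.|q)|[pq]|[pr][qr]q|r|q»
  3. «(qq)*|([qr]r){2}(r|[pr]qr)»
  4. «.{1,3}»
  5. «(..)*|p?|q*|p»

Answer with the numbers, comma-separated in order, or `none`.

1, 2, 4

1 → match
2 → match
3 → no match
4 → match
5 → no match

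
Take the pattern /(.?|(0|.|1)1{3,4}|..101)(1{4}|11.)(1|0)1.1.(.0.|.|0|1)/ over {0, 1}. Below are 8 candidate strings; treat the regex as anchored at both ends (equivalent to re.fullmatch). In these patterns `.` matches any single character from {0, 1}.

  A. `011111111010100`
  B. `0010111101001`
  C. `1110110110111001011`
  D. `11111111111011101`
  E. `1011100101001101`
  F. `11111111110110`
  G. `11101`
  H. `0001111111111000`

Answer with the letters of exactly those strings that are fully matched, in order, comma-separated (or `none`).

A → match
B → no match
C → no match
D → match
E → no match
F → match
G → no match
H → no match

A, D, F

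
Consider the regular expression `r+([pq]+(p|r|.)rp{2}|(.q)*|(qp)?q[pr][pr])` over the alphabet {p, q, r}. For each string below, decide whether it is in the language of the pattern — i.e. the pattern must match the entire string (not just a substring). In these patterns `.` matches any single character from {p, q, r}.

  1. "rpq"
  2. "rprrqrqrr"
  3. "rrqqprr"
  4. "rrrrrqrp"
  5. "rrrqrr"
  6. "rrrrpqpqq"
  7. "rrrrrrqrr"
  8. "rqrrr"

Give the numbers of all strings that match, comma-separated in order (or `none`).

1 → match
2 → no match
3 → no match
4 → match
5 → match
6 → no match
7 → match
8 → no match

1, 4, 5, 7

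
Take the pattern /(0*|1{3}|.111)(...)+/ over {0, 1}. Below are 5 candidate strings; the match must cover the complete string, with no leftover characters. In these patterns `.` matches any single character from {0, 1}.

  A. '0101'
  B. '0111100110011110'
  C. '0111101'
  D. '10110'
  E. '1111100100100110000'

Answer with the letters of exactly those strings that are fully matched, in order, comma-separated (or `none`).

A. '0101' → match
B → match
C. '0111101' → match
D. '10110' → no match
E → match

A, B, C, E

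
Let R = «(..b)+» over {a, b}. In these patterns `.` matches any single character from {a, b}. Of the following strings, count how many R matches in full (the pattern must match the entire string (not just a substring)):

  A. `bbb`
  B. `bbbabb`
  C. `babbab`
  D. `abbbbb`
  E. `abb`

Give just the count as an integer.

A → match
B → match
C → match
D → match
E → match
Total matched: 5

5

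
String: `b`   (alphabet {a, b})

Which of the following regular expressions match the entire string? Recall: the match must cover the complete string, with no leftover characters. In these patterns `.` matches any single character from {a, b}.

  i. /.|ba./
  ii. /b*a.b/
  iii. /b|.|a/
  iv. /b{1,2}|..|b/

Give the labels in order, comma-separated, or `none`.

i → match
ii → no match
iii → match
iv → match

i, iii, iv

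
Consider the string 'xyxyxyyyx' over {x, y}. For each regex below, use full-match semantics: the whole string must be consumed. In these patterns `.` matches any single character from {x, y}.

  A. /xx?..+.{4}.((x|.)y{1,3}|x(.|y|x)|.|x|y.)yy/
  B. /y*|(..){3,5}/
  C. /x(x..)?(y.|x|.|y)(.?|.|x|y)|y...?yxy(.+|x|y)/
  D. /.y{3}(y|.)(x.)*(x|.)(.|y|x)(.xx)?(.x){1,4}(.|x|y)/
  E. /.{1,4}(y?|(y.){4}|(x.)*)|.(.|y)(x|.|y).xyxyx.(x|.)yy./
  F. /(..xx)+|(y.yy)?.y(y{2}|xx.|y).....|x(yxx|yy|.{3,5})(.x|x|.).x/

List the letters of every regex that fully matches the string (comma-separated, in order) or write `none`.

E, F

A → no match — must end with 'yy'
B → no match
C → no match
D → no match
E → match
F → match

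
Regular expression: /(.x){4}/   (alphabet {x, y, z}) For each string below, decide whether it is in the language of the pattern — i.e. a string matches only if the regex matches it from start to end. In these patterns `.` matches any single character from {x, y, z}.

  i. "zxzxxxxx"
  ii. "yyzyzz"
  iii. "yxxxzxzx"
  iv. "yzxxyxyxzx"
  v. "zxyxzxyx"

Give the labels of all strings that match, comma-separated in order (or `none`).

i → match
ii → no match — must end with "x"
iii → match
iv → no match
v → match

i, iii, v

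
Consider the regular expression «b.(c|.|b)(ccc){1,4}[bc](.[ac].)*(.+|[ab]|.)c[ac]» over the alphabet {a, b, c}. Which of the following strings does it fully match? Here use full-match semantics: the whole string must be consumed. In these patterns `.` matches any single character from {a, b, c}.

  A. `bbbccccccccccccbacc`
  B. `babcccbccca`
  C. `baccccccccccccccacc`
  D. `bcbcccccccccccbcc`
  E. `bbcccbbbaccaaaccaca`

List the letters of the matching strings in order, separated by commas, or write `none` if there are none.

A, B, C, D

A → match
B → match
C → match
D → match
E → no match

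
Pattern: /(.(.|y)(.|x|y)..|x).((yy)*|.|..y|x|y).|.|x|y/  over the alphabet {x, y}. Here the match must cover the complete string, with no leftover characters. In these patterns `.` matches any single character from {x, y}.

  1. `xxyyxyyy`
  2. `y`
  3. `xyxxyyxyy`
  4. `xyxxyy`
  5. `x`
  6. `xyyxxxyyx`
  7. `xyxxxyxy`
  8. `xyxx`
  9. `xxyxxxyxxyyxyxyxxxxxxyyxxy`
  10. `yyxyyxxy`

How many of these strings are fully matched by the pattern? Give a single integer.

8

1 → match
2 → match
3 → no match
4 → match
5 → match
6 → match
7 → match
8 → match
9 → no match
10 → match
Total matched: 8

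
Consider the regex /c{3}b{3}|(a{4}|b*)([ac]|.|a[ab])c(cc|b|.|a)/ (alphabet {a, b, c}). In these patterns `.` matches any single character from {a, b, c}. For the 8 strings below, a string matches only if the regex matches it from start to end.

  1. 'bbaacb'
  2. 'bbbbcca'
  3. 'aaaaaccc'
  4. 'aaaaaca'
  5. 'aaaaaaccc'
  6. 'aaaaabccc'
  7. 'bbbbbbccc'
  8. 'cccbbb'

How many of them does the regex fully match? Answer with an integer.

8

1 → match
2 → match
3 → match
4 → match
5 → match
6 → match
7 → match
8 → match
Total matched: 8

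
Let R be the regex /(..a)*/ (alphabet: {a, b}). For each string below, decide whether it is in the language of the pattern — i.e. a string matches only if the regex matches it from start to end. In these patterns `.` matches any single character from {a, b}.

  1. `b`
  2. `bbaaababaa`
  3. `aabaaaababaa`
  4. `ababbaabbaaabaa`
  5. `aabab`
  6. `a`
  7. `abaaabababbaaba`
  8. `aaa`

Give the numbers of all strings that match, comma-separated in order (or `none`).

8

1 → no match
2 → no match
3 → no match
4 → no match
5 → no match
6 → no match
7 → no match
8 → match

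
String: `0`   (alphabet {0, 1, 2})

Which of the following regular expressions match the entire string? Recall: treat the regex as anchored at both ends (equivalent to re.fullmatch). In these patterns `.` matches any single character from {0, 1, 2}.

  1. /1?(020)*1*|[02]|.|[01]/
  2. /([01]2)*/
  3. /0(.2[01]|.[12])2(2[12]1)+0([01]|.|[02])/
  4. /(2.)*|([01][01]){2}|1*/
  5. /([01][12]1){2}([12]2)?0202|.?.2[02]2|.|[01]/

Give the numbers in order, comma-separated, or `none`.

1 → match
2 → no match
3 → no match
4 → no match
5 → match

1, 5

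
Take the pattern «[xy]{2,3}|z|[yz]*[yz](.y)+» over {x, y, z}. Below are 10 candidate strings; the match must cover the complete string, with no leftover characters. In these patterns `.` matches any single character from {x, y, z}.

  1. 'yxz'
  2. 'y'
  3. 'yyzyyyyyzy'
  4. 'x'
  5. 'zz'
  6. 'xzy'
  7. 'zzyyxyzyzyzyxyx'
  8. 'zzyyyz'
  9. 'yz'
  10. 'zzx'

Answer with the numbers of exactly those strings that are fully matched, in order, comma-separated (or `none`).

1 → no match
2 → no match
3 → match
4 → no match
5 → no match
6 → no match
7 → no match
8 → no match
9 → no match
10 → no match

3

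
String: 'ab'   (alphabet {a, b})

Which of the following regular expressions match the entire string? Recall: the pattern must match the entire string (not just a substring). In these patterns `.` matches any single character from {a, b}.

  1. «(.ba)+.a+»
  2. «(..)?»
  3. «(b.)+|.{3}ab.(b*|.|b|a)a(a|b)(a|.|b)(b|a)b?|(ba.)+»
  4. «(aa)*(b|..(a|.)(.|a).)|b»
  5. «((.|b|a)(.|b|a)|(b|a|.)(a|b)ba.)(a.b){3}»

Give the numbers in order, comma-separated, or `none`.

1 → no match — must end with 'a'
2 → match
3 → no match
4 → no match
5 → no match

2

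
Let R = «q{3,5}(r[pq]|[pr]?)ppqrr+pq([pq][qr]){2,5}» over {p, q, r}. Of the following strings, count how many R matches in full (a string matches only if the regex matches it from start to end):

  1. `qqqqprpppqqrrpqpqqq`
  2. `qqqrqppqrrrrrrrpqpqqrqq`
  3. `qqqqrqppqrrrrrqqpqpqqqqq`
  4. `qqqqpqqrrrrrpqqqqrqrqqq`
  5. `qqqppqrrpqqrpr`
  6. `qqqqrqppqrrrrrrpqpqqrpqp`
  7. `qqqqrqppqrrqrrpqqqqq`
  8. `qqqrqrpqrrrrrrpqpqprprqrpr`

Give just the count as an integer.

2

1 → no match
2 → match
3 → no match
4 → no match
5 → match
6 → no match
7 → no match
8 → no match
Total matched: 2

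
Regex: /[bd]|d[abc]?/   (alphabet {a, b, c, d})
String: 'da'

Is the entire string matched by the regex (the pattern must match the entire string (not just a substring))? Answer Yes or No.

Yes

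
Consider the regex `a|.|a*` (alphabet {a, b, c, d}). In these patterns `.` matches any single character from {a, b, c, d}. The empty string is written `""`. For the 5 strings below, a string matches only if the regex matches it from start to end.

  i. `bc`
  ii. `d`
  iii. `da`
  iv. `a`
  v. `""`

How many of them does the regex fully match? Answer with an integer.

i. `bc` → no match
ii. `d` → match
iii. `da` → no match
iv. `a` → match
v. `""` → match
Total matched: 3

3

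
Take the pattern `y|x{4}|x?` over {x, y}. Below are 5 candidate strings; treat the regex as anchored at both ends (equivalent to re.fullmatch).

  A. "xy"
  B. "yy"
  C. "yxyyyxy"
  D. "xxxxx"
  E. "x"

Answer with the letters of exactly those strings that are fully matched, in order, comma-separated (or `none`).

A → no match
B → no match
C → no match
D → no match
E → match

E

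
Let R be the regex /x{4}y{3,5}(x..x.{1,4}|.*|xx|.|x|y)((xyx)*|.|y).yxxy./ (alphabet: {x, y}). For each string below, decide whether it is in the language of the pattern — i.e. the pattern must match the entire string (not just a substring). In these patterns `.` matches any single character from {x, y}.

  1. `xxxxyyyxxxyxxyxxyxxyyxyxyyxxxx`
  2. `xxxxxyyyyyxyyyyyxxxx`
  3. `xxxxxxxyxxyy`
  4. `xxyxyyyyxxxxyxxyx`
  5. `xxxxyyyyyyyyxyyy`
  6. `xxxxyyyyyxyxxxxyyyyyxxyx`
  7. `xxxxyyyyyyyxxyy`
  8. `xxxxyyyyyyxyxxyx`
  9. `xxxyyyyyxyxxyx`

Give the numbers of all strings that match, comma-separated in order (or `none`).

1 → no match
2 → no match
3 → no match
4 → no match
5 → no match
6 → match
7 → match
8 → match
9 → no match

6, 7, 8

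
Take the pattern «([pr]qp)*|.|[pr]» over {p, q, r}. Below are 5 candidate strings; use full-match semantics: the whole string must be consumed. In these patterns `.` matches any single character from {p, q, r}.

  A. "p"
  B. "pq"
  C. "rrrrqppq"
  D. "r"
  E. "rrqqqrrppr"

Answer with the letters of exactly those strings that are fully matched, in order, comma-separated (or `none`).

A, D

A → match
B → no match
C → no match
D → match
E → no match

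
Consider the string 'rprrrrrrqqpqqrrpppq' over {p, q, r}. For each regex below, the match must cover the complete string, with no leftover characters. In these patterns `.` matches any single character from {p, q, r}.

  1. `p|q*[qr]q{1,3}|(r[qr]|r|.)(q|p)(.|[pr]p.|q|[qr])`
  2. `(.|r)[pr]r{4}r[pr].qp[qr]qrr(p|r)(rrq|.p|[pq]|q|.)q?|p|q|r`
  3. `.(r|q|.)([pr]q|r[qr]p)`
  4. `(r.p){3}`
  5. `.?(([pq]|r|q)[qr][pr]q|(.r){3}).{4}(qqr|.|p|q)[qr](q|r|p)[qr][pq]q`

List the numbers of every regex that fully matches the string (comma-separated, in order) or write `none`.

2

1 → no match
2 → match
3 → no match
4 → no match — must end with 'p'
5 → no match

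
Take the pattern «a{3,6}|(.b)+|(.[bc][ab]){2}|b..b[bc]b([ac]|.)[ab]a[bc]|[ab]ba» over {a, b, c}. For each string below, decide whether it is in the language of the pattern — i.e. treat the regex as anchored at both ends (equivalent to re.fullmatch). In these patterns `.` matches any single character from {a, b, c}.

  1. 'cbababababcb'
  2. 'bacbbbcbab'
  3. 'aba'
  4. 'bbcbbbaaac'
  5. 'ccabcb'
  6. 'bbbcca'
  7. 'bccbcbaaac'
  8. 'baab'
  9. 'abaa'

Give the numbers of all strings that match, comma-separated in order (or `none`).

1 → match
2 → match
3 → match
4 → match
5 → match
6 → match
7 → match
8 → no match
9 → no match

1, 2, 3, 4, 5, 6, 7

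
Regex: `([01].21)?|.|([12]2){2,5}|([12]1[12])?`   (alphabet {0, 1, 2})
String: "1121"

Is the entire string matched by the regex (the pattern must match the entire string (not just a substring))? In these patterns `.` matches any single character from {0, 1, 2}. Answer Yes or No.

Yes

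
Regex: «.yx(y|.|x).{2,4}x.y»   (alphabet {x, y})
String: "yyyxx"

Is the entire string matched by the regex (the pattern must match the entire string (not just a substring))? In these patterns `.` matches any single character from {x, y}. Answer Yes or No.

Every match must end with "y", but "yyyxx" does not.

No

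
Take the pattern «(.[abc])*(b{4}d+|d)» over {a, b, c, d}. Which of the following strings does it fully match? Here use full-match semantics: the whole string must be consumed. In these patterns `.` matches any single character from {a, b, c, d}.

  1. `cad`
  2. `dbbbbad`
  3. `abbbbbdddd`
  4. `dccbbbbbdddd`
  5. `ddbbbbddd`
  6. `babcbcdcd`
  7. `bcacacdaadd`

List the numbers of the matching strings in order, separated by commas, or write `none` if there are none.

1, 2, 3, 4, 6

1. `cad` → match
2. `dbbbbad` → match
3. `abbbbbdddd` → match
4. `dccbbbbbdddd` → match
5. `ddbbbbddd` → no match
6. `babcbcdcd` → match
7. `bcacacdaadd` → no match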